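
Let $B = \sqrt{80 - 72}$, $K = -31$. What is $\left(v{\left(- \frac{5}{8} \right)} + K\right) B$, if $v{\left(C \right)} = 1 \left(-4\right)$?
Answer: $- 70 \sqrt{2} \approx -98.995$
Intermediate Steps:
$v{\left(C \right)} = -4$
$B = 2 \sqrt{2}$ ($B = \sqrt{8} = 2 \sqrt{2} \approx 2.8284$)
$\left(v{\left(- \frac{5}{8} \right)} + K\right) B = \left(-4 - 31\right) 2 \sqrt{2} = - 35 \cdot 2 \sqrt{2} = - 70 \sqrt{2}$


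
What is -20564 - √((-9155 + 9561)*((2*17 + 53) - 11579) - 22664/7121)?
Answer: -20564 - 12*I*√1643014614954/7121 ≈ -20564.0 - 2160.0*I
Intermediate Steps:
-20564 - √((-9155 + 9561)*((2*17 + 53) - 11579) - 22664/7121) = -20564 - √(406*((34 + 53) - 11579) - 22664*1/7121) = -20564 - √(406*(87 - 11579) - 22664/7121) = -20564 - √(406*(-11492) - 22664/7121) = -20564 - √(-4665752 - 22664/7121) = -20564 - √(-33224842656/7121) = -20564 - 12*I*√1643014614954/7121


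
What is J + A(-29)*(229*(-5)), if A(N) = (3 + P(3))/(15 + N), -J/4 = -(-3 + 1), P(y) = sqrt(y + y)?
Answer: 3323/14 + 1145*sqrt(6)/14 ≈ 437.69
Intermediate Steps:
P(y) = sqrt(2)*sqrt(y) (P(y) = sqrt(2*y) = sqrt(2)*sqrt(y))
J = -8 (J = -(-4)*(-3 + 1) = -(-4)*(-2) = -4*2 = -8)
A(N) = (3 + sqrt(6))/(15 + N) (A(N) = (3 + sqrt(2)*sqrt(3))/(15 + N) = (3 + sqrt(6))/(15 + N))
J + A(-29)*(229*(-5)) = -8 + ((3 + sqrt(6))/(15 - 29))*(229*(-5)) = -8 + ((3 + sqrt(6))/(-14))*(-1145) = -8 - (3 + sqrt(6))/14*(-1145) = -8 + (-3/14 - sqrt(6)/14)*(-1145) = -8 + (3435/14 + 1145*sqrt(6)/14) = 3323/14 + 1145*sqrt(6)/14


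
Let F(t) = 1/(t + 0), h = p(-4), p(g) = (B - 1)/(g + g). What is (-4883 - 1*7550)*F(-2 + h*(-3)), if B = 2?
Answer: 99464/13 ≈ 7651.1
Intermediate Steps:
p(g) = 1/(2*g) (p(g) = (2 - 1)/(g + g) = 1/(2*g))
h = -⅛ (h = (½)/(-4) = (½)*(-¼) = -⅛ ≈ -0.12500)
F(t) = 1/t
(-4883 - 1*7550)*F(-2 + h*(-3)) = (-4883 - 1*7550)/(-2 - ⅛*(-3)) = (-4883 - 7550)/(-2 + 3/8) = -12433/(-13/8) = -12433*(-8/13) = 99464/13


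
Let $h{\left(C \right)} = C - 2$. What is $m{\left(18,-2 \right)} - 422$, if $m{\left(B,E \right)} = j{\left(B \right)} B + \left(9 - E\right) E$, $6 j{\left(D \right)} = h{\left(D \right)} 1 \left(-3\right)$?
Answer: $-588$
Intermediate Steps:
$h{\left(C \right)} = -2 + C$
$j{\left(D \right)} = 1 - \frac{D}{2}$ ($j{\left(D \right)} = \frac{\left(-2 + D\right) 1 \left(-3\right)}{6} = \frac{\left(-2 + D\right) \left(-3\right)}{6} = \frac{6 - 3 D}{6} = 1 - \frac{D}{2}$)
$m{\left(B,E \right)} = B \left(1 - \frac{B}{2}\right) + E \left(9 - E\right)$ ($m{\left(B,E \right)} = \left(1 - \frac{B}{2}\right) B + \left(9 - E\right) E = B \left(1 - \frac{B}{2}\right) + E \left(9 - E\right)$)
$m{\left(18,-2 \right)} - 422 = \left(18 - \left(-2\right)^{2} + 9 \left(-2\right) - \frac{18^{2}}{2}\right) - 422 = \left(18 - 4 - 18 - 162\right) - 422 = -166 - 422 = -588$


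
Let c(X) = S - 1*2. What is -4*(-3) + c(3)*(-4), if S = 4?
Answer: 4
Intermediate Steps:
c(X) = 2 (c(X) = 4 - 1*2 = 4 - 2 = 2)
-4*(-3) + c(3)*(-4) = -4*(-3) + 2*(-4) = 12 - 8 = 4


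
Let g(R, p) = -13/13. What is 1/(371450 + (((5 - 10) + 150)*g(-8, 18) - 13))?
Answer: 1/371292 ≈ 2.6933e-6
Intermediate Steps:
g(R, p) = -1 (g(R, p) = -13*1/13 = -1)
1/(371450 + (((5 - 10) + 150)*g(-8, 18) - 13)) = 1/(371450 + (((5 - 10) + 150)*(-1) - 13)) = 1/(371450 + ((-5 + 150)*(-1) - 13)) = 1/(371450 + (145*(-1) - 13)) = 1/(371450 + (-145 - 13)) = 1/(371450 - 158) = 1/371292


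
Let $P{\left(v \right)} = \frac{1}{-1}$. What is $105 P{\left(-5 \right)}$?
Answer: $-105$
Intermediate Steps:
$P{\left(v \right)} = -1$
$105 P{\left(-5 \right)} = 105 \left(-1\right) = -105$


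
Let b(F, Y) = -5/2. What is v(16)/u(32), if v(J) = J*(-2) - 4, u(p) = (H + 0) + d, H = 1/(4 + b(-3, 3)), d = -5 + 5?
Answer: -54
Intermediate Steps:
b(F, Y) = -5/2 (b(F, Y) = -5*1/2 = -5/2)
d = 0
H = 2/3 (H = 1/(4 - 5/2) = 1/(3/2) = 2/3 ≈ 0.66667)
u(p) = 2/3 (u(p) = (2/3 + 0) + 0 = 2/3 + 0 = 2/3)
v(J) = -4 - 2*J (v(J) = -2*J - 4 = -4 - 2*J)
v(16)/u(32) = (-4 - 2*16)/(2/3) = (-4 - 32)*(3/2) = -36*3/2 = -54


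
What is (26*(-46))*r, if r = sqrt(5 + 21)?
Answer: -1196*sqrt(26) ≈ -6098.4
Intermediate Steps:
r = sqrt(26) ≈ 5.0990
(26*(-46))*r = (26*(-46))*sqrt(26) = -1196*sqrt(26)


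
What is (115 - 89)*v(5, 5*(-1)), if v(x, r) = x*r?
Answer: -650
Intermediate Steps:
v(x, r) = r*x
(115 - 89)*v(5, 5*(-1)) = (115 - 89)*((5*(-1))*5) = 26*(-5*5) = 26*(-25) = -650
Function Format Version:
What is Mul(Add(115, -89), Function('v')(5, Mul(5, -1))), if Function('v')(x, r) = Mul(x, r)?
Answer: -650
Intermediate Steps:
Function('v')(x, r) = Mul(r, x)
Mul(Add(115, -89), Function('v')(5, Mul(5, -1))) = Mul(Add(115, -89), Mul(Mul(5, -1), 5)) = Mul(26, Mul(-5, 5)) = Mul(26, -25) = -650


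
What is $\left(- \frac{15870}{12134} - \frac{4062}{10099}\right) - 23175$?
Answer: $- \frac{1420051699494}{61270633} \approx -23177.0$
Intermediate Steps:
$\left(- \frac{15870}{12134} - \frac{4062}{10099}\right) - 23175 = \left(\left(-15870\right) \frac{1}{12134} - \frac{4062}{10099}\right) - 23175 = \left(- \frac{7935}{6067} - \frac{4062}{10099}\right) - 23175 = - \frac{104779719}{61270633} - 23175 = - \frac{1420051699494}{61270633}$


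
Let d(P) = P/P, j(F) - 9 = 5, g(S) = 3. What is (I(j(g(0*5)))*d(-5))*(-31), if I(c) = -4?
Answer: 124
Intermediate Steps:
j(F) = 14 (j(F) = 9 + 5 = 14)
d(P) = 1
(I(j(g(0*5)))*d(-5))*(-31) = -4*1*(-31) = -4*(-31) = 124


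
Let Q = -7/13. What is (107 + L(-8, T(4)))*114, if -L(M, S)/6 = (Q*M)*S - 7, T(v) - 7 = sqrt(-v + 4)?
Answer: -47310/13 ≈ -3639.2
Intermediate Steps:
Q = -7/13 (Q = -7*1/13 = -7/13 ≈ -0.53846)
T(v) = 7 + sqrt(4 - v) (T(v) = 7 + sqrt(-v + 4) = 7 + sqrt(4 - v))
L(M, S) = 42 + 42*M*S/13 (L(M, S) = -6*((-7*M/13)*S - 7) = -6*(-7*M*S/13 - 7) = -6*(-7 - 7*M*S/13) = 42 + 42*M*S/13)
(107 + L(-8, T(4)))*114 = (107 + (42 + (42/13)*(-8)*(7 + sqrt(4 - 1*4))))*114 = (107 + (42 + (42/13)*(-8)*(7 + sqrt(4 - 4))))*114 = (107 + (42 + (42/13)*(-8)*(7 + sqrt(0))))*114 = (107 + (42 + (42/13)*(-8)*(7 + 0)))*114 = (107 + (42 + (42/13)*(-8)*7))*114 = (107 + (42 - 2352/13))*114 = (107 - 1806/13)*114 = -415/13*114 = -47310/13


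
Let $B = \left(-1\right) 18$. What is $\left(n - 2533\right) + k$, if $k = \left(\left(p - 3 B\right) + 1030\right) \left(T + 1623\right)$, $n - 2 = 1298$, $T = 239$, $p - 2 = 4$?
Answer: $2028347$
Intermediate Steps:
$p = 6$ ($p = 2 + 4 = 6$)
$B = -18$
$n = 1300$ ($n = 2 + 1298 = 1300$)
$k = 2029580$ ($k = \left(\left(6 - -54\right) + 1030\right) \left(239 + 1623\right) = \left(\left(6 + 54\right) + 1030\right) 1862 = \left(60 + 1030\right) 1862 = 1090 \cdot 1862 = 2029580$)
$\left(n - 2533\right) + k = \left(1300 - 2533\right) + 2029580 = -1233 + 2029580 = 2028347$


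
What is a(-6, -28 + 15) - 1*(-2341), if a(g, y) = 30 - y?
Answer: 2384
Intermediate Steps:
a(-6, -28 + 15) - 1*(-2341) = (30 - (-28 + 15)) - 1*(-2341) = (30 - 1*(-13)) + 2341 = (30 + 13) + 2341 = 43 + 2341 = 2384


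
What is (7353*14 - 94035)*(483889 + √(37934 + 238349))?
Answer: 4309999323 + 8907*√276283 ≈ 4.3147e+9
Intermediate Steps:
(7353*14 - 94035)*(483889 + √(37934 + 238349)) = (102942 - 94035)*(483889 + √276283) = 8907*(483889 + √276283) = 4309999323 + 8907*√276283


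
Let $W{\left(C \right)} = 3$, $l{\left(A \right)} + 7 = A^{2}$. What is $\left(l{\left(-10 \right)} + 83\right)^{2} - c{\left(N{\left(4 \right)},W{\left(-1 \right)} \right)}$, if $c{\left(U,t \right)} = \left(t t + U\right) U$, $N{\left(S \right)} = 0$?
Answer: $30976$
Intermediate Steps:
$l{\left(A \right)} = -7 + A^{2}$
$c{\left(U,t \right)} = U \left(U + t^{2}\right)$ ($c{\left(U,t \right)} = \left(t^{2} + U\right) U = \left(U + t^{2}\right) U = U \left(U + t^{2}\right)$)
$\left(l{\left(-10 \right)} + 83\right)^{2} - c{\left(N{\left(4 \right)},W{\left(-1 \right)} \right)} = \left(\left(-7 + \left(-10\right)^{2}\right) + 83\right)^{2} - 0 \left(0 + 3^{2}\right) = \left(\left(-7 + 100\right) + 83\right)^{2} - 0 \left(0 + 9\right) = \left(93 + 83\right)^{2} - 0 \cdot 9 = 176^{2} - 0 = 30976 + 0 = 30976$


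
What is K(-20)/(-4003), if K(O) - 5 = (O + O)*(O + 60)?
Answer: 1595/4003 ≈ 0.39845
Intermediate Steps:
K(O) = 5 + 2*O*(60 + O) (K(O) = 5 + (O + O)*(O + 60) = 5 + (2*O)*(60 + O) = 5 + 2*O*(60 + O))
K(-20)/(-4003) = (5 + 2*(-20)**2 + 120*(-20))/(-4003) = (5 + 2*400 - 2400)*(-1/4003) = (5 + 800 - 2400)*(-1/4003) = -1595*(-1/4003) = 1595/4003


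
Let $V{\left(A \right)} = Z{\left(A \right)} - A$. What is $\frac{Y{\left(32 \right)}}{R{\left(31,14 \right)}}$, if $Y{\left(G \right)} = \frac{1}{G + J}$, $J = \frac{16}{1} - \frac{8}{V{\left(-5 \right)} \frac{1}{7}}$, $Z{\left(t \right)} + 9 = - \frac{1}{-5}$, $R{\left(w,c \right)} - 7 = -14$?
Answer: $- \frac{19}{8344} \approx -0.0022771$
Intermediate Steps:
$R{\left(w,c \right)} = -7$ ($R{\left(w,c \right)} = 7 - 14 = -7$)
$Z{\left(t \right)} = - \frac{44}{5}$ ($Z{\left(t \right)} = -9 - \frac{1}{-5} = -9 - - \frac{1}{5} = -9 + \frac{1}{5} = - \frac{44}{5}$)
$V{\left(A \right)} = - \frac{44}{5} - A$
$J = \frac{584}{19}$ ($J = \frac{16}{1} - \frac{8}{\left(- \frac{44}{5} - -5\right) \frac{1}{7}} = 16 \cdot 1 - \frac{8}{\left(- \frac{44}{5} + 5\right) \frac{1}{7}} = 16 - \frac{8}{\left(- \frac{19}{5}\right) \frac{1}{7}} = 16 - \frac{8}{- \frac{19}{35}} = 16 - - \frac{280}{19} = 16 + \frac{280}{19} = \frac{584}{19} \approx 30.737$)
$Y{\left(G \right)} = \frac{1}{\frac{584}{19} + G}$ ($Y{\left(G \right)} = \frac{1}{G + \frac{584}{19}} = \frac{1}{\frac{584}{19} + G}$)
$\frac{Y{\left(32 \right)}}{R{\left(31,14 \right)}} = \frac{19 \frac{1}{584 + 19 \cdot 32}}{-7} = \frac{19}{584 + 608} \left(- \frac{1}{7}\right) = \frac{19}{1192} \left(- \frac{1}{7}\right) = - \frac{19}{8344}$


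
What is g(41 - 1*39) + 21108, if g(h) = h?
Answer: 21110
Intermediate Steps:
g(41 - 1*39) + 21108 = (41 - 1*39) + 21108 = (41 - 39) + 21108 = 2 + 21108 = 21110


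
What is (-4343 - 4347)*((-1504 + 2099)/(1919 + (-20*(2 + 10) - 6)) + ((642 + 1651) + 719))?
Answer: -6256391570/239 ≈ -2.6177e+7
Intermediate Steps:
(-4343 - 4347)*((-1504 + 2099)/(1919 + (-20*(2 + 10) - 6)) + ((642 + 1651) + 719)) = -8690*(595/(1919 + (-20*12 - 6)) + (2293 + 719)) = -8690*(595/(1919 + (-240 - 6)) + 3012) = -8690*(595/(1919 - 246) + 3012) = -8690*(595/1673 + 3012) = -8690*(595*(1/1673) + 3012) = -8690*(85/239 + 3012) = -8690*719953/239 = -6256391570/239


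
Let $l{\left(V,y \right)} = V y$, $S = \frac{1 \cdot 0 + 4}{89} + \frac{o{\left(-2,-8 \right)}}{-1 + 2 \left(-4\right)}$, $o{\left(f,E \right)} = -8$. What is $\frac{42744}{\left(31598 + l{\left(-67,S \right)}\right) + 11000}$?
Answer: $\frac{17118972}{17035441} \approx 1.0049$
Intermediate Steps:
$S = \frac{748}{801}$ ($S = \frac{1 \cdot 0 + 4}{89} - \frac{8}{-1 + 2 \left(-4\right)} = \left(0 + 4\right) \frac{1}{89} - \frac{8}{-1 - 8} = 4 \cdot \frac{1}{89} - \frac{8}{-9} = \frac{4}{89} - - \frac{8}{9} = \frac{4}{89} + \frac{8}{9} = \frac{748}{801} \approx 0.93383$)
$\frac{42744}{\left(31598 + l{\left(-67,S \right)}\right) + 11000} = \frac{42744}{\left(31598 - \frac{50116}{801}\right) + 11000} = \frac{42744}{\frac{25259882}{801} + 11000} = \frac{42744}{\frac{34070882}{801}} = 42744 \cdot \frac{801}{34070882} = \frac{17118972}{17035441}$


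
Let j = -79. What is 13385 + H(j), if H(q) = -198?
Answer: 13187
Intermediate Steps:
13385 + H(j) = 13385 - 198 = 13187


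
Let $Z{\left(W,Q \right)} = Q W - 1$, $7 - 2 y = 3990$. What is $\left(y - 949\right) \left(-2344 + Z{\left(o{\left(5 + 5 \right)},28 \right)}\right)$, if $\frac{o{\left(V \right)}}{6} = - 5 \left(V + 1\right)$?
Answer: $\frac{68131385}{2} \approx 3.4066 \cdot 10^{7}$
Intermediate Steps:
$y = - \frac{3983}{2}$ ($y = \frac{7}{2} - 1995 = - \frac{3983}{2} \approx -1991.5$)
$o{\left(V \right)} = -30 - 30 V$ ($o{\left(V \right)} = 6 \left(- 5 \left(V + 1\right)\right) = 6 \left(- 5 \left(1 + V\right)\right) = 6 \left(-5 - 5 V\right) = -30 - 30 V$)
$Z{\left(W,Q \right)} = -1 + Q W$
$\left(y - 949\right) \left(-2344 + Z{\left(o{\left(5 + 5 \right)},28 \right)}\right) = \left(- \frac{3983}{2} - 949\right) \left(-2344 + \left(-1 + 28 \left(-30 - 30 \left(5 + 5\right)\right)\right)\right) = - \frac{5881 \left(-2344 + \left(-1 + 28 \left(-30 - 300\right)\right)\right)}{2} = - \frac{5881 \left(-2344 + \left(-1 + 28 \left(-330\right)\right)\right)}{2} = - \frac{5881 \left(-2344 - 9241\right)}{2} = \left(- \frac{5881}{2}\right) \left(-11585\right) = \frac{68131385}{2}$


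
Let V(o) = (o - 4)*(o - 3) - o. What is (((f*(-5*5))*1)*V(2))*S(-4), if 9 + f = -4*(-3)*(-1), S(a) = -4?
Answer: 0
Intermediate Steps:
V(o) = -o + (-4 + o)*(-3 + o) (V(o) = (-4 + o)*(-3 + o) - o = -o + (-4 + o)*(-3 + o))
f = -21 (f = -9 - 4*(-3)*(-1) = -9 + 12*(-1) = -9 - 12 = -21)
(((f*(-5*5))*1)*V(2))*S(-4) = ((-(-105)*5*1)*(12 + 2**2 - 8*2))*(-4) = ((-21*(-25)*1)*(12 + 4 - 16))*(-4) = ((525*1)*0)*(-4) = (525*0)*(-4) = 0*(-4) = 0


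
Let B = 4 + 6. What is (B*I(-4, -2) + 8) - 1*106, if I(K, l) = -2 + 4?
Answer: -78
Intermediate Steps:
I(K, l) = 2
B = 10
(B*I(-4, -2) + 8) - 1*106 = (10*2 + 8) - 1*106 = (20 + 8) - 106 = 28 - 106 = -78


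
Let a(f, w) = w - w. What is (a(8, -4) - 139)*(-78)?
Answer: 10842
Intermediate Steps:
a(f, w) = 0
(a(8, -4) - 139)*(-78) = (0 - 139)*(-78) = -139*(-78) = 10842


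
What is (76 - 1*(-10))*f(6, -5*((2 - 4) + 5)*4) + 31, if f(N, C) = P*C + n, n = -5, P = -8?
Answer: 40881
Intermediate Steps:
f(N, C) = -5 - 8*C (f(N, C) = -8*C - 5 = -5 - 8*C)
(76 - 1*(-10))*f(6, -5*((2 - 4) + 5)*4) + 31 = (76 - 1*(-10))*(-5 - 8*(-5*((2 - 4) + 5))*4) + 31 = (76 + 10)*(-5 - 8*(-5*(-2 + 5))*4) + 31 = 86*(-5 - 8*(-5*3)*4) + 31 = 86*(-5 - (-120)*4) + 31 = 86*(-5 - 8*(-60)) + 31 = 86*(-5 + 480) + 31 = 86*475 + 31 = 40850 + 31 = 40881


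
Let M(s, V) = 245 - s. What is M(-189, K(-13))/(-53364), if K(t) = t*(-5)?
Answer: -217/26682 ≈ -0.0081328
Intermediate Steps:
K(t) = -5*t
M(-189, K(-13))/(-53364) = (245 - 1*(-189))/(-53364) = (245 + 189)*(-1/53364) = 434*(-1/53364) = -217/26682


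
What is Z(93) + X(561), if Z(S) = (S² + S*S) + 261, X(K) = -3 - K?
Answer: 16995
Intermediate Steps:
Z(S) = 261 + 2*S² (Z(S) = (S² + S²) + 261 = 2*S² + 261 = 261 + 2*S²)
Z(93) + X(561) = (261 + 2*93²) + (-3 - 1*561) = (261 + 2*8649) + (-3 - 561) = (261 + 17298) - 564 = 17559 - 564 = 16995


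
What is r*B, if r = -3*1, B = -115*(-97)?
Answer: -33465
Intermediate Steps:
B = 11155
r = -3
r*B = -3*11155 = -33465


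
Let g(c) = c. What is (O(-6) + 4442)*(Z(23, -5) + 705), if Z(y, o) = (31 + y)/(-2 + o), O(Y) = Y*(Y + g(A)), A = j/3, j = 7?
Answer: 21788784/7 ≈ 3.1127e+6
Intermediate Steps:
A = 7/3 ≈ 2.3333
O(Y) = Y*(7/3 + Y) (O(Y) = Y*(Y + 7/3) = Y*(7/3 + Y))
Z(y, o) = (31 + y)/(-2 + o)
(O(-6) + 4442)*(Z(23, -5) + 705) = ((⅓)*(-6)*(7 + 3*(-6)) + 4442)*((31 + 23)/(-2 - 5) + 705) = ((⅓)*(-6)*(7 - 18) + 4442)*(54/(-7) + 705) = ((⅓)*(-6)*(-11) + 4442)*(-⅐*54 + 705) = (22 + 4442)*(-54/7 + 705) = 4464*(4881/7) = 21788784/7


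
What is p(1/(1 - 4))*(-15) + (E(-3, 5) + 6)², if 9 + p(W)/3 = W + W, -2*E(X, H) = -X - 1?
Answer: 460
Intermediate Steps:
E(X, H) = ½ + X/2 (E(X, H) = -(-X - 1)/2 = -(-1 - X)/2 = ½ + X/2)
p(W) = -27 + 6*W (p(W) = -27 + 3*(W + W) = -27 + 3*(2*W) = -27 + 6*W)
p(1/(1 - 4))*(-15) + (E(-3, 5) + 6)² = (-27 + 6/(1 - 4))*(-15) + ((½ + (½)*(-3)) + 6)² = (-27 + 6/(-3))*(-15) + ((½ - 3/2) + 6)² = (-27 + 6*(-⅓))*(-15) + (-1 + 6)² = (-27 - 2)*(-15) + 5² = -29*(-15) + 25 = 435 + 25 = 460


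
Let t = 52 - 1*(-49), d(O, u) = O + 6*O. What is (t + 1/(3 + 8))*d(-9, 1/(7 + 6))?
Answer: -70056/11 ≈ -6368.7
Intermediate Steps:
d(O, u) = 7*O
t = 101 (t = 52 + 49 = 101)
(t + 1/(3 + 8))*d(-9, 1/(7 + 6)) = (101 + 1/(3 + 8))*(7*(-9)) = (101 + 1/11)*(-63) = (1112/11)*(-63) = -70056/11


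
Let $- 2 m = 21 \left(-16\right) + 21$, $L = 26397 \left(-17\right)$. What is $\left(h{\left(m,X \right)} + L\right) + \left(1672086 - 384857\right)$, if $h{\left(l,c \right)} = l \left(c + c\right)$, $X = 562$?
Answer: $1015510$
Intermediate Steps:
$L = -448749$
$m = \frac{315}{2}$ ($m = - \frac{21 \left(-16\right) + 21}{2} = - \frac{-336 + 21}{2} = \left(- \frac{1}{2}\right) \left(-315\right) = \frac{315}{2} \approx 157.5$)
$h{\left(l,c \right)} = 2 c l$ ($h{\left(l,c \right)} = l 2 c = 2 c l$)
$\left(h{\left(m,X \right)} + L\right) + \left(1672086 - 384857\right) = \left(2 \cdot 562 \cdot \frac{315}{2} - 448749\right) + \left(1672086 - 384857\right) = \left(177030 - 448749\right) + \left(1672086 - 384857\right) = -271719 + 1287229 = 1015510$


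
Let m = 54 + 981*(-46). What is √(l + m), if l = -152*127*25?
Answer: 2*I*√131918 ≈ 726.41*I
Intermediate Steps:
l = -482600 (l = -19304*25 = -482600)
m = -45072 (m = 54 - 45126 = -45072)
√(l + m) = √(-482600 - 45072) = √(-527672) = 2*I*√131918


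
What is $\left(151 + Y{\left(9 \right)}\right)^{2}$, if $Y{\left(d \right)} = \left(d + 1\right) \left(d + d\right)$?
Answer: $109561$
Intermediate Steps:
$Y{\left(d \right)} = 2 d \left(1 + d\right)$ ($Y{\left(d \right)} = \left(1 + d\right) 2 d = 2 d \left(1 + d\right)$)
$\left(151 + Y{\left(9 \right)}\right)^{2} = \left(151 + 2 \cdot 9 \left(1 + 9\right)\right)^{2} = \left(151 + 2 \cdot 9 \cdot 10\right)^{2} = \left(151 + 180\right)^{2} = 331^{2} = 109561$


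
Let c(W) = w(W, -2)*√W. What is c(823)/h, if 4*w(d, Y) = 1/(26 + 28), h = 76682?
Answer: √823/16563312 ≈ 1.7320e-6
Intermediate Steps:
w(d, Y) = 1/216 (w(d, Y) = 1/(4*(26 + 28)) = (¼)/54 = (¼)*(1/54) = 1/216)
c(W) = √W/216
c(823)/h = (√823/216)/76682 = (√823/216)*(1/76682) = √823/16563312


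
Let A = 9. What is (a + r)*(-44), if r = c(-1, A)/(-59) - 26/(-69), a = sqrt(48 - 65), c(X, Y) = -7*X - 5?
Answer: -61424/4071 - 44*I*sqrt(17) ≈ -15.088 - 181.42*I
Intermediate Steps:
c(X, Y) = -5 - 7*X
a = I*sqrt(17) (a = sqrt(-17) = I*sqrt(17) ≈ 4.1231*I)
r = 1396/4071 (r = (-5 - 7*(-1))/(-59) - 26/(-69) = (-5 + 7)*(-1/59) - 26*(-1/69) = 2*(-1/59) + 26/69 = -2/59 + 26/69 = 1396/4071 ≈ 0.34291)
(a + r)*(-44) = (I*sqrt(17) + 1396/4071)*(-44) = (1396/4071 + I*sqrt(17))*(-44) = -61424/4071 - 44*I*sqrt(17)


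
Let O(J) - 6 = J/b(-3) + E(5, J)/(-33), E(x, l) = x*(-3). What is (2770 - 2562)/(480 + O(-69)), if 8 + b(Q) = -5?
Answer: 14872/35161 ≈ 0.42297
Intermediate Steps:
E(x, l) = -3*x
b(Q) = -13 (b(Q) = -8 - 5 = -13)
O(J) = 71/11 - J/13 (O(J) = 6 + (J/(-13) - 3*5/(-33)) = 6 + (J*(-1/13) - 15*(-1/33)) = 6 + (-J/13 + 5/11) = 6 + (5/11 - J/13) = 71/11 - J/13)
(2770 - 2562)/(480 + O(-69)) = (2770 - 2562)/(480 + (71/11 - 1/13*(-69))) = 208/(480 + (71/11 + 69/13)) = 208/(480 + 1682/143) = 208/(70322/143) = 208*(143/70322) = 14872/35161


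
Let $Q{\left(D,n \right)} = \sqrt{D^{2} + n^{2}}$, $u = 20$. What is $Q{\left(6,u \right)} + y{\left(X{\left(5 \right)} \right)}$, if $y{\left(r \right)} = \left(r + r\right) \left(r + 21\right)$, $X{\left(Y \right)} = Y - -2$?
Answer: $392 + 2 \sqrt{109} \approx 412.88$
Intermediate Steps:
$X{\left(Y \right)} = 2 + Y$ ($X{\left(Y \right)} = Y + 2 = 2 + Y$)
$y{\left(r \right)} = 2 r \left(21 + r\right)$
$Q{\left(6,u \right)} + y{\left(X{\left(5 \right)} \right)} = \sqrt{6^{2} + 20^{2}} + 2 \left(2 + 5\right) \left(21 + \left(2 + 5\right)\right) = \sqrt{36 + 400} + 2 \cdot 7 \left(21 + 7\right) = \sqrt{436} + 2 \cdot 7 \cdot 28 = 2 \sqrt{109} + 392 = 392 + 2 \sqrt{109}$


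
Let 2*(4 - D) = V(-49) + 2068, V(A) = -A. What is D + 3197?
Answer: 4285/2 ≈ 2142.5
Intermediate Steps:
D = -2109/2 (D = 4 - (-1*(-49) + 2068)/2 = 4 - (49 + 2068)/2 = 4 - 1/2*2117 = 4 - 2117/2 = -2109/2 ≈ -1054.5)
D + 3197 = -2109/2 + 3197 = 4285/2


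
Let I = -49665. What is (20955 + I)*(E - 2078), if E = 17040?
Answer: -429559020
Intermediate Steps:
(20955 + I)*(E - 2078) = (20955 - 49665)*(17040 - 2078) = -28710*14962 = -429559020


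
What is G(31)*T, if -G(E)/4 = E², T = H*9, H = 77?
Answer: -2663892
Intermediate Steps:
T = 693 (T = 77*9 = 693)
G(E) = -4*E²
G(31)*T = -4*31²*693 = -4*961*693 = -3844*693 = -2663892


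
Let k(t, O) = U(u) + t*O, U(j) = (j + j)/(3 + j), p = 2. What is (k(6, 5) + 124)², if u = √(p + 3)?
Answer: 45927/2 + 909*√5/2 ≈ 23980.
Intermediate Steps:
u = √5 (u = √(2 + 3) = √5 ≈ 2.2361)
U(j) = 2*j/(3 + j) (U(j) = (2*j)/(3 + j) = 2*j/(3 + j))
k(t, O) = O*t + 2*√5/(3 + √5) (k(t, O) = 2*√5/(3 + √5) + t*O = 2*√5/(3 + √5) + O*t = O*t + 2*√5/(3 + √5))
(k(6, 5) + 124)² = ((-5/2 + 3*√5/2 + 5*6) + 124)² = ((-5/2 + 3*√5/2 + 30) + 124)² = ((55/2 + 3*√5/2) + 124)² = (303/2 + 3*√5/2)²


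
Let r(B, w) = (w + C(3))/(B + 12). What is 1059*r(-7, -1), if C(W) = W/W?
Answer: 0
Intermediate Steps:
C(W) = 1
r(B, w) = (1 + w)/(12 + B) (r(B, w) = (w + 1)/(B + 12) = (1 + w)/(12 + B))
1059*r(-7, -1) = 1059*((1 - 1)/(12 - 7)) = 1059*(0/5) = 1059*((⅕)*0) = 1059*0 = 0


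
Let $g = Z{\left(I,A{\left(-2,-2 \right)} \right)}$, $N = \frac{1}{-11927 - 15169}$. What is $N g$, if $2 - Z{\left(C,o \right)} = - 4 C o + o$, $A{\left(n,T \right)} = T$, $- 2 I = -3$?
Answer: $\frac{1}{3387} \approx 0.00029525$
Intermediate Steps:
$I = \frac{3}{2}$ ($I = \left(- \frac{1}{2}\right) \left(-3\right) = \frac{3}{2} \approx 1.5$)
$N = - \frac{1}{27096}$ ($N = \frac{1}{-27096} = - \frac{1}{27096} \approx -3.6906 \cdot 10^{-5}$)
$Z{\left(C,o \right)} = 2 - o + 4 C o$ ($Z{\left(C,o \right)} = 2 - \left(- 4 C o + o\right) = 2 - \left(o - 4 C o\right) = 2 + \left(- o + 4 C o\right) = 2 - o + 4 C o$)
$g = -8$ ($g = 2 - -2 + 4 \cdot \frac{3}{2} \left(-2\right) = 2 + 2 - 12 = -8$)
$N g = \left(- \frac{1}{27096}\right) \left(-8\right) = \frac{1}{3387}$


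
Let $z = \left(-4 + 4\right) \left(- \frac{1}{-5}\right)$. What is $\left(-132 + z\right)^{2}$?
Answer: $17424$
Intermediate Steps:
$z = 0$ ($z = 0 \left(\left(-1\right) \left(- \frac{1}{5}\right)\right) = 0 \cdot \frac{1}{5} = 0$)
$\left(-132 + z\right)^{2} = \left(-132 + 0\right)^{2} = \left(-132\right)^{2} = 17424$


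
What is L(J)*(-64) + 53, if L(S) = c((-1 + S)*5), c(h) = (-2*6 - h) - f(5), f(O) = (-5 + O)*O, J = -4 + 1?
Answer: -459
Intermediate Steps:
J = -3
f(O) = O*(-5 + O)
c(h) = -12 - h (c(h) = (-2*6 - h) - 5*(-5 + 5) = (-12 - h) - 5*0 = (-12 - h) - 1*0 = (-12 - h) + 0 = -12 - h)
L(S) = -7 - 5*S (L(S) = -12 - (-1 + S)*5 = -12 - (-5 + 5*S) = -12 + (5 - 5*S) = -7 - 5*S)
L(J)*(-64) + 53 = (-7 - 5*(-3))*(-64) + 53 = (-7 + 15)*(-64) + 53 = 8*(-64) + 53 = -512 + 53 = -459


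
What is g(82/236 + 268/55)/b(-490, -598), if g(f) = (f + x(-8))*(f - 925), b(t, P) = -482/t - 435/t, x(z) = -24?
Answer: 5092870347957/551773310 ≈ 9230.0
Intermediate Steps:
b(t, P) = -917/t
g(f) = (-925 + f)*(-24 + f) (g(f) = (f - 24)*(f - 925) = (-24 + f)*(-925 + f) = (-925 + f)*(-24 + f))
g(82/236 + 268/55)/b(-490, -598) = (22200 + (82/236 + 268/55)**2 - 949*(82/236 + 268/55))/((-917/(-490))) = (22200 + (82*(1/236) + 268*(1/55))**2 - 949*(82*(1/236) + 268*(1/55)))/((-917*(-1/490))) = (22200 + (41/118 + 268/55)**2 - 949*(41/118 + 268/55))/(131/70) = (22200 + (33879/6490)**2 - 949*33879/6490)*(70/131) = (22200 + 1147786641/42120100 - 32151171/6490)*(70/131) = (727552906851/42120100)*(70/131) = 5092870347957/551773310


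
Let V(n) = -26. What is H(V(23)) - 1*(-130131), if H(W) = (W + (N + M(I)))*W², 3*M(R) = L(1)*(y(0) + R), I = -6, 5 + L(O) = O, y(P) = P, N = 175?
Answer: 236263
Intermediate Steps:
L(O) = -5 + O
M(R) = -4*R/3 (M(R) = ((-5 + 1)*(0 + R))/3 = (-4*R)/3 = -4*R/3)
H(W) = W²*(183 + W) (H(W) = (W + (175 - 4/3*(-6)))*W² = (W + (175 + 8))*W² = (W + 183)*W² = (183 + W)*W² = W²*(183 + W))
H(V(23)) - 1*(-130131) = (-26)²*(183 - 26) - 1*(-130131) = 676*157 + 130131 = 106132 + 130131 = 236263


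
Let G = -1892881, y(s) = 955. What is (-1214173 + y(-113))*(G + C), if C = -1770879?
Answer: 4444939579680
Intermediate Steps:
(-1214173 + y(-113))*(G + C) = (-1214173 + 955)*(-1892881 - 1770879) = -1213218*(-3663760) = 4444939579680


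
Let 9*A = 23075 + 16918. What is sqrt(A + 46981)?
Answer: sqrt(462822)/3 ≈ 226.77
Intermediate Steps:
A = 13331/3 (A = (23075 + 16918)/9 = (1/9)*39993 = 13331/3 ≈ 4443.7)
sqrt(A + 46981) = sqrt(13331/3 + 46981) = sqrt(154274/3) = sqrt(462822)/3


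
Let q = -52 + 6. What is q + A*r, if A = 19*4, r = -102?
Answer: -7798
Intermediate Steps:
A = 76
q = -46
q + A*r = -46 + 76*(-102) = -46 - 7752 = -7798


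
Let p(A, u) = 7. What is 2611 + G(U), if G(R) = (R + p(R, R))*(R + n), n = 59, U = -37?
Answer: 1951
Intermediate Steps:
G(R) = (7 + R)*(59 + R) (G(R) = (R + 7)*(R + 59) = (7 + R)*(59 + R))
2611 + G(U) = 2611 + (413 + (-37)² + 66*(-37)) = 2611 + (413 + 1369 - 2442) = 2611 - 660 = 1951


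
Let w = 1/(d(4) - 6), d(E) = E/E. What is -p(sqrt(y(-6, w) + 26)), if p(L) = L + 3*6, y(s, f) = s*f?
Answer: -18 - 2*sqrt(170)/5 ≈ -23.215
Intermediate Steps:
d(E) = 1
w = -1/5 (w = 1/(1 - 6) = 1/(-5) = -1/5 ≈ -0.20000)
y(s, f) = f*s
p(L) = 18 + L (p(L) = L + 18 = 18 + L)
-p(sqrt(y(-6, w) + 26)) = -(18 + sqrt(-1/5*(-6) + 26)) = -(18 + sqrt(6/5 + 26)) = -(18 + sqrt(136/5)) = -(18 + 2*sqrt(170)/5) = -18 - 2*sqrt(170)/5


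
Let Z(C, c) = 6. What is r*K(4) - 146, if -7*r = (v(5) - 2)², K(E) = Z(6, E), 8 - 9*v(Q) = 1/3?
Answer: -250268/1701 ≈ -147.13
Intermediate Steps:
v(Q) = 23/27 (v(Q) = 8/9 - ⅑/3 = 8/9 - ⅑*⅓ = 8/9 - 1/27 = 23/27)
K(E) = 6
r = -961/5103 (r = -(23/27 - 2)²/7 = -(-31/27)²/7 = -⅐*961/729 = -961/5103 ≈ -0.18832)
r*K(4) - 146 = -961/5103*6 - 146 = -1922/1701 - 146 = -250268/1701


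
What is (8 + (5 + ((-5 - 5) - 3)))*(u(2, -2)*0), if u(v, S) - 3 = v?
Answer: 0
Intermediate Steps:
u(v, S) = 3 + v
(8 + (5 + ((-5 - 5) - 3)))*(u(2, -2)*0) = (8 + (5 + ((-5 - 5) - 3)))*((3 + 2)*0) = (8 + (5 + (-10 - 3)))*(5*0) = (8 + (5 - 13))*0 = (8 - 8)*0 = 0*0 = 0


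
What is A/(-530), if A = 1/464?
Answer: -1/245920 ≈ -4.0664e-6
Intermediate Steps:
A = 1/464 ≈ 0.0021552
A/(-530) = (1/464)/(-530) = (1/464)*(-1/530) = -1/245920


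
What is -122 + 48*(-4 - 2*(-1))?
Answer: -218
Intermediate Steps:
-122 + 48*(-4 - 2*(-1)) = -122 + 48*(-4 + 2) = -122 + 48*(-2) = -122 - 96 = -218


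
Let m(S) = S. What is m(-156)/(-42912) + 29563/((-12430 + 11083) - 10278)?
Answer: -35188721/13857000 ≈ -2.5394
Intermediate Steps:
m(-156)/(-42912) + 29563/((-12430 + 11083) - 10278) = -156/(-42912) + 29563/((-12430 + 11083) - 10278) = -156*(-1/42912) + 29563/(-1347 - 10278) = 13/3576 + 29563/(-11625) = 13/3576 + 29563*(-1/11625) = 13/3576 - 29563/11625 = -35188721/13857000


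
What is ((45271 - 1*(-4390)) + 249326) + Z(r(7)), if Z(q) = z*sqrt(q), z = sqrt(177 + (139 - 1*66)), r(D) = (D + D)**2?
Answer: 298987 + 70*sqrt(10) ≈ 2.9921e+5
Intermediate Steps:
r(D) = 4*D**2 (r(D) = (2*D)**2 = 4*D**2)
z = 5*sqrt(10) (z = sqrt(177 + (139 - 66)) = sqrt(177 + 73) = sqrt(250) = 5*sqrt(10) ≈ 15.811)
Z(q) = 5*sqrt(10)*sqrt(q) (Z(q) = (5*sqrt(10))*sqrt(q) = 5*sqrt(10)*sqrt(q))
((45271 - 1*(-4390)) + 249326) + Z(r(7)) = ((45271 - 1*(-4390)) + 249326) + 5*sqrt(10)*sqrt(4*7**2) = ((45271 + 4390) + 249326) + 5*sqrt(10)*sqrt(4*49) = (49661 + 249326) + 5*sqrt(10)*sqrt(196) = 298987 + 5*sqrt(10)*14 = 298987 + 70*sqrt(10)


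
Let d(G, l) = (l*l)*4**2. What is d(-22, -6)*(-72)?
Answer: -41472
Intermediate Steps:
d(G, l) = 16*l**2 (d(G, l) = l**2*16 = 16*l**2)
d(-22, -6)*(-72) = (16*(-6)**2)*(-72) = (16*36)*(-72) = 576*(-72) = -41472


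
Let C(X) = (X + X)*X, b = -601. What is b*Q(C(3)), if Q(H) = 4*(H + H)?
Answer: -86544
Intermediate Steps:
C(X) = 2*X**2 (C(X) = (2*X)*X = 2*X**2)
Q(H) = 8*H (Q(H) = 4*(2*H) = 8*H)
b*Q(C(3)) = -4808*2*3**2 = -4808*2*9 = -4808*18 = -601*144 = -86544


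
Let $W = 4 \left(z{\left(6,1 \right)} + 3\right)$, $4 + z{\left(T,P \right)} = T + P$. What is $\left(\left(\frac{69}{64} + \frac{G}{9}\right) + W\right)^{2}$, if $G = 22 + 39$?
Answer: $\frac{336685801}{331776} \approx 1014.8$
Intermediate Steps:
$z{\left(T,P \right)} = -4 + P + T$ ($z{\left(T,P \right)} = -4 + \left(T + P\right) = -4 + \left(P + T\right) = -4 + P + T$)
$G = 61$
$W = 24$ ($W = 4 \left(\left(-4 + 1 + 6\right) + 3\right) = 4 \left(3 + 3\right) = 4 \cdot 6 = 24$)
$\left(\left(\frac{69}{64} + \frac{G}{9}\right) + W\right)^{2} = \left(\left(\frac{69}{64} + \frac{61}{9}\right) + 24\right)^{2} = \left(\frac{4525}{576} + 24\right)^{2} = \left(\frac{18349}{576}\right)^{2} = \frac{336685801}{331776}$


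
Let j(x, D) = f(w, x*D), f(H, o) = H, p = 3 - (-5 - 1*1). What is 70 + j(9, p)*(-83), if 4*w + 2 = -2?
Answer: 153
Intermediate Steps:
w = -1 (w = -½ + (¼)*(-2) = -½ - ½ = -1)
p = 9 (p = 3 - (-5 - 1) = 3 - 1*(-6) = 3 + 6 = 9)
j(x, D) = -1
70 + j(9, p)*(-83) = 70 - 1*(-83) = 70 + 83 = 153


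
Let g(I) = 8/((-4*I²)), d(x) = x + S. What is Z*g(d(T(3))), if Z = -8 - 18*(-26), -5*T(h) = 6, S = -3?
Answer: -23000/441 ≈ -52.154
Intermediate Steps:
T(h) = -6/5 (T(h) = -⅕*6 = -6/5)
d(x) = -3 + x (d(x) = x - 3 = -3 + x)
g(I) = -2/I² (g(I) = 8*(-1/(4*I²)) = -2/I²)
Z = 460 (Z = -8 + 468 = 460)
Z*g(d(T(3))) = 460*(-2/(-3 - 6/5)²) = 460*(-2/(-21/5)²) = 460*(-2*25/441) = 460*(-50/441) = -23000/441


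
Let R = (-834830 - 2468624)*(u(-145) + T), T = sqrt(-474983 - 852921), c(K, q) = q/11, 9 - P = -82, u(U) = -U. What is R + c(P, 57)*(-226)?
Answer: -5269022012/11 - 13213816*I*sqrt(82994) ≈ -4.79e+8 - 3.8067e+9*I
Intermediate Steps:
P = 91 (P = 9 - 1*(-82) = 9 + 82 = 91)
c(K, q) = q/11 (c(K, q) = q*(1/11) = q/11)
T = 4*I*sqrt(82994) (T = sqrt(-1327904) = 4*I*sqrt(82994) ≈ 1152.3*I)
R = -479000830 - 13213816*I*sqrt(82994) (R = (-834830 - 2468624)*(-1*(-145) + 4*I*sqrt(82994)) = -3303454*(145 + 4*I*sqrt(82994)) = -479000830 - 13213816*I*sqrt(82994) ≈ -4.79e+8 - 3.8067e+9*I)
R + c(P, 57)*(-226) = (-479000830 - 13213816*I*sqrt(82994)) + ((1/11)*57)*(-226) = (-479000830 - 13213816*I*sqrt(82994)) + (57/11)*(-226) = (-479000830 - 13213816*I*sqrt(82994)) - 12882/11 = -5269022012/11 - 13213816*I*sqrt(82994)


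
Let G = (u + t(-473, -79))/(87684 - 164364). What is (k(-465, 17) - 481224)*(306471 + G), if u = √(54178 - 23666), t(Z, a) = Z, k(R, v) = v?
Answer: -11308459178920871/76680 + 481207*√1907/19170 ≈ -1.4748e+11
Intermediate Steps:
u = 4*√1907 (u = √30512 = 4*√1907 ≈ 174.68)
G = 473/76680 - √1907/19170 (G = (4*√1907 - 473)/(87684 - 164364) = (-473 + 4*√1907)/(-76680) = (-473 + 4*√1907)*(-1/76680) = 473/76680 - √1907/19170 ≈ 0.0038905)
(k(-465, 17) - 481224)*(306471 + G) = (17 - 481224)*(306471 + (473/76680 - √1907/19170)) = -481207*(23500196753/76680 - √1907/19170) = -11308459178920871/76680 + 481207*√1907/19170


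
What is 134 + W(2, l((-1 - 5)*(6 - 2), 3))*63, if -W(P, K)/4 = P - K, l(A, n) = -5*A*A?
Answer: -726130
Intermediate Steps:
l(A, n) = -5*A²
W(P, K) = -4*P + 4*K (W(P, K) = -4*(P - K) = -4*P + 4*K)
134 + W(2, l((-1 - 5)*(6 - 2), 3))*63 = 134 + (-4*2 + 4*(-5*(-1 - 5)²*(6 - 2)²))*63 = 134 + (-8 + 4*(-5*(-6*4)²))*63 = 134 + (-8 + 4*(-5*(-24)²))*63 = 134 + (-8 + 4*(-5*576))*63 = 134 + (-8 + 4*(-2880))*63 = 134 + (-8 - 11520)*63 = 134 - 11528*63 = 134 - 726264 = -726130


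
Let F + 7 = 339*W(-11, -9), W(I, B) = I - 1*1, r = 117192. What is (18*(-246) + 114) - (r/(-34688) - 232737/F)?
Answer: -77174381757/17669200 ≈ -4367.7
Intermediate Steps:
W(I, B) = -1 + I (W(I, B) = I - 1 = -1 + I)
F = -4075 (F = -7 + 339*(-1 - 11) = -7 + 339*(-12) = -7 - 4068 = -4075)
(18*(-246) + 114) - (r/(-34688) - 232737/F) = (18*(-246) + 114) - (117192/(-34688) - 232737/(-4075)) = (-4428 + 114) - (117192*(-1/34688) - 232737*(-1/4075)) = -4314 - (-14649/4336 + 232737/4075) = -4314 - 1*949452957/17669200 = -4314 - 949452957/17669200 = -77174381757/17669200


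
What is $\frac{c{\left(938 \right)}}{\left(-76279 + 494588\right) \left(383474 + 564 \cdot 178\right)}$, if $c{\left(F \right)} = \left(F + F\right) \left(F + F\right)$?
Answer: $\frac{1759688}{101202751297} \approx 1.7388 \cdot 10^{-5}$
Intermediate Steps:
$c{\left(F \right)} = 4 F^{2}$ ($c{\left(F \right)} = 2 F 2 F = 4 F^{2}$)
$\frac{c{\left(938 \right)}}{\left(-76279 + 494588\right) \left(383474 + 564 \cdot 178\right)} = \frac{4 \cdot 938^{2}}{\left(-76279 + 494588\right) \left(383474 + 564 \cdot 178\right)} = \frac{4 \cdot 879844}{418309 \left(383474 + 100392\right)} = \frac{3519376}{418309 \cdot 483866} = \frac{3519376}{202405502594} = 3519376 \cdot \frac{1}{202405502594} = \frac{1759688}{101202751297}$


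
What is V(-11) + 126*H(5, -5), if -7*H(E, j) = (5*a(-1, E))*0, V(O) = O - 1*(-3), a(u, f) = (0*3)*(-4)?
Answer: -8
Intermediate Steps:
a(u, f) = 0 (a(u, f) = 0*(-4) = 0)
V(O) = 3 + O (V(O) = O + 3 = 3 + O)
H(E, j) = 0 (H(E, j) = -5*0*0/7 = -0*0 = -⅐*0 = 0)
V(-11) + 126*H(5, -5) = (3 - 11) + 126*0 = -8 + 0 = -8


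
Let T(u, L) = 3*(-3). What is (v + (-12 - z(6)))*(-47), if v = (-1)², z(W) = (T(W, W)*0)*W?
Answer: 517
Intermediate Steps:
T(u, L) = -9
z(W) = 0 (z(W) = (-9*0)*W = 0*W = 0)
v = 1
(v + (-12 - z(6)))*(-47) = (1 + (-12 - 1*0))*(-47) = (1 + (-12 + 0))*(-47) = (1 - 12)*(-47) = -11*(-47) = 517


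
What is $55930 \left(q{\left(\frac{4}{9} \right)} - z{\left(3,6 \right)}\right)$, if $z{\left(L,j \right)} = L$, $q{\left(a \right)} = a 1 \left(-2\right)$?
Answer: $- \frac{1957550}{9} \approx -2.1751 \cdot 10^{5}$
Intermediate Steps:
$q{\left(a \right)} = - 2 a$ ($q{\left(a \right)} = a \left(-2\right) = - 2 a$)
$55930 \left(q{\left(\frac{4}{9} \right)} - z{\left(3,6 \right)}\right) = 55930 \left(- 2 \cdot \frac{4}{9} - 3\right) = 55930 \left(- 2 \cdot 4 \cdot \frac{1}{9} - 3\right) = 55930 \left(\left(-2\right) \frac{4}{9} - 3\right) = 55930 \left(- \frac{8}{9} - 3\right) = 55930 \left(- \frac{35}{9}\right) = - \frac{1957550}{9}$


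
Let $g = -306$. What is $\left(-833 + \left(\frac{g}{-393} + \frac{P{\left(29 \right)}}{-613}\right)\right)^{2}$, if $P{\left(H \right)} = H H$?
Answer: $\frac{4480969490721936}{6448571809} \approx 6.9488 \cdot 10^{5}$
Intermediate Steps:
$P{\left(H \right)} = H^{2}$
$\left(-833 + \left(\frac{g}{-393} + \frac{P{\left(29 \right)}}{-613}\right)\right)^{2} = \left(-833 + \left(- \frac{306}{-393} + \frac{29^{2}}{-613}\right)\right)^{2} = \left(-833 + \left(\left(-306\right) \left(- \frac{1}{393}\right) + 841 \left(- \frac{1}{613}\right)\right)\right)^{2} = \left(-833 + \left(\frac{102}{131} - \frac{841}{613}\right)\right)^{2} = \left(-833 - \frac{47645}{80303}\right)^{2} = \left(- \frac{66940044}{80303}\right)^{2} = \frac{4480969490721936}{6448571809}$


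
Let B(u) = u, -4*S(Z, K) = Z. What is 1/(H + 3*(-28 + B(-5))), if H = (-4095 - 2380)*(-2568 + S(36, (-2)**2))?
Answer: 1/16685976 ≈ 5.9931e-8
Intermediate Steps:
S(Z, K) = -Z/4
H = 16686075 (H = (-4095 - 2380)*(-2568 - 1/4*36) = -6475*(-2568 - 9) = -6475*(-2577) = 16686075)
1/(H + 3*(-28 + B(-5))) = 1/(16686075 + 3*(-28 - 5)) = 1/(16686075 + 3*(-33)) = 1/(16686075 - 99) = 1/16685976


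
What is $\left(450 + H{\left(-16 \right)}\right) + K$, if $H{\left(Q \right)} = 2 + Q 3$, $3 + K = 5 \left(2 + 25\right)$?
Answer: $536$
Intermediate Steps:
$K = 132$ ($K = -3 + 5 \left(2 + 25\right) = -3 + 5 \cdot 27 = -3 + 135 = 132$)
$H{\left(Q \right)} = 2 + 3 Q$
$\left(450 + H{\left(-16 \right)}\right) + K = \left(450 + \left(2 + 3 \left(-16\right)\right)\right) + 132 = \left(450 + \left(2 - 48\right)\right) + 132 = \left(450 - 46\right) + 132 = 404 + 132 = 536$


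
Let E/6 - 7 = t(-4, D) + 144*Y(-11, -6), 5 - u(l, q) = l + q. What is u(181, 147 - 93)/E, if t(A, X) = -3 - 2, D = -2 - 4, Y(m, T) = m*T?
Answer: -115/28518 ≈ -0.0040325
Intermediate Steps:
Y(m, T) = T*m
D = -6
u(l, q) = 5 - l - q (u(l, q) = 5 - (l + q) = 5 + (-l - q) = 5 - l - q)
t(A, X) = -5
E = 57036 (E = 42 + 6*(-5 + 144*(-6*(-11))) = 42 + 6*(-5 + 144*66) = 42 + 6*(-5 + 9504) = 42 + 6*9499 = 42 + 56994 = 57036)
u(181, 147 - 93)/E = (5 - 1*181 - (147 - 93))/57036 = (5 - 181 - 1*54)*(1/57036) = (5 - 181 - 54)*(1/57036) = -230*1/57036 = -115/28518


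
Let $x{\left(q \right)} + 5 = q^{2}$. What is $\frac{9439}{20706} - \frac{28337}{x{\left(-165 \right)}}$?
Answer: $- \frac{164908171}{281808660} \approx -0.58518$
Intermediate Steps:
$x{\left(q \right)} = -5 + q^{2}$
$\frac{9439}{20706} - \frac{28337}{x{\left(-165 \right)}} = \frac{9439}{20706} - \frac{28337}{-5 + \left(-165\right)^{2}} = 9439 \cdot \frac{1}{20706} - \frac{28337}{-5 + 27225} = \frac{9439}{20706} - \frac{28337}{27220} = - \frac{164908171}{281808660}$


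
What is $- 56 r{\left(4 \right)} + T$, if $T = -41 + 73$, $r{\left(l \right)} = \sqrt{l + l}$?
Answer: $32 - 112 \sqrt{2} \approx -126.39$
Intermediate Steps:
$r{\left(l \right)} = \sqrt{2} \sqrt{l}$ ($r{\left(l \right)} = \sqrt{2 l} = \sqrt{2} \sqrt{l}$)
$T = 32$
$- 56 r{\left(4 \right)} + T = - 56 \sqrt{2} \sqrt{4} + 32 = - 56 \sqrt{2} \cdot 2 + 32 = - 56 \cdot 2 \sqrt{2} + 32 = - 112 \sqrt{2} + 32 = 32 - 112 \sqrt{2}$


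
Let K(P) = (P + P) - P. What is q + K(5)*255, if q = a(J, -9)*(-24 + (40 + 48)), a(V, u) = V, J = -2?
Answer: 1147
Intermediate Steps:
K(P) = P (K(P) = 2*P - P = P)
q = -128 (q = -2*(-24 + (40 + 48)) = -2*(-24 + 88) = -2*64 = -128)
q + K(5)*255 = -128 + 5*255 = -128 + 1275 = 1147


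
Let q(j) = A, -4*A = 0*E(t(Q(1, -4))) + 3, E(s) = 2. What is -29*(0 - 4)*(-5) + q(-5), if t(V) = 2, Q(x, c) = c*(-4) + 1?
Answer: -2323/4 ≈ -580.75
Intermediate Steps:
Q(x, c) = 1 - 4*c (Q(x, c) = -4*c + 1 = 1 - 4*c)
A = -¾ (A = -(0*2 + 3)/4 = -(0 + 3)/4 = -¼*3 = -¾ ≈ -0.75000)
q(j) = -¾
-29*(0 - 4)*(-5) + q(-5) = -29*(0 - 4)*(-5) - ¾ = -(-116)*(-5) - ¾ = -29*20 - ¾ = -580 - ¾ = -2323/4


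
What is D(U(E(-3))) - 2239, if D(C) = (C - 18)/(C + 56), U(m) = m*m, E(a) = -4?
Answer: -80605/36 ≈ -2239.0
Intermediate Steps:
U(m) = m**2
D(C) = (-18 + C)/(56 + C)
D(U(E(-3))) - 2239 = (-18 + (-4)**2)/(56 + (-4)**2) - 2239 = (-18 + 16)/(56 + 16) - 2239 = -2/72 - 2239 = (1/72)*(-2) - 2239 = -1/36 - 2239 = -80605/36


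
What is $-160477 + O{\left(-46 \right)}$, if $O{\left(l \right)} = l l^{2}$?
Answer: $-257813$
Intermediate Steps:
$O{\left(l \right)} = l^{3}$
$-160477 + O{\left(-46 \right)} = -160477 + \left(-46\right)^{3} = -160477 - 97336 = -257813$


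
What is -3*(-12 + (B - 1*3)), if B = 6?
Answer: 27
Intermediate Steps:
-3*(-12 + (B - 1*3)) = -3*(-12 + (6 - 1*3)) = -3*(-12 + (6 - 3)) = -3*(-12 + 3) = -3*(-9) = 27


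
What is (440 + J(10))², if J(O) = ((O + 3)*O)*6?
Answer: 1488400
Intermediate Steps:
J(O) = 6*O*(3 + O) (J(O) = ((3 + O)*O)*6 = (O*(3 + O))*6 = 6*O*(3 + O))
(440 + J(10))² = (440 + 6*10*(3 + 10))² = (440 + 6*10*13)² = (440 + 780)² = 1220² = 1488400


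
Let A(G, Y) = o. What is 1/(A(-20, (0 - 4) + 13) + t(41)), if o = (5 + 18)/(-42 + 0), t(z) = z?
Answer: 42/1699 ≈ 0.024720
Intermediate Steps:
o = -23/42 (o = 23/(-42) = 23*(-1/42) = -23/42 ≈ -0.54762)
A(G, Y) = -23/42
1/(A(-20, (0 - 4) + 13) + t(41)) = 1/(-23/42 + 41) = 1/(1699/42) = 42/1699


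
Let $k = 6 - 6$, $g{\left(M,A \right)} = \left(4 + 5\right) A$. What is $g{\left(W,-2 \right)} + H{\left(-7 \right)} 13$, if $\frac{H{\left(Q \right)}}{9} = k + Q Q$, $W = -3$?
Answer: $5715$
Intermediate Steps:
$g{\left(M,A \right)} = 9 A$
$k = 0$ ($k = 6 - 6 = 0$)
$H{\left(Q \right)} = 9 Q^{2}$ ($H{\left(Q \right)} = 9 \left(0 + Q Q\right) = 9 \left(0 + Q^{2}\right) = 9 Q^{2}$)
$g{\left(W,-2 \right)} + H{\left(-7 \right)} 13 = 9 \left(-2\right) + 9 \left(-7\right)^{2} \cdot 13 = -18 + 9 \cdot 49 \cdot 13 = -18 + 441 \cdot 13 = -18 + 5733 = 5715$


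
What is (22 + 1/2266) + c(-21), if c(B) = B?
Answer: 2267/2266 ≈ 1.0004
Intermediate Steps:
(22 + 1/2266) + c(-21) = (22 + 1/2266) - 21 = 49853/2266 - 21 = 2267/2266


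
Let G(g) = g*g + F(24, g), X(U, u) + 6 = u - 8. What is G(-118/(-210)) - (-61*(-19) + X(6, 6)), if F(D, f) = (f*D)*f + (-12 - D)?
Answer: -519986/441 ≈ -1179.1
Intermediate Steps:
X(U, u) = -14 + u (X(U, u) = -6 + (u - 8) = -6 + (-8 + u) = -14 + u)
F(D, f) = -12 - D + D*f² (F(D, f) = (D*f)*f + (-12 - D) = D*f² + (-12 - D) = -12 - D + D*f²)
G(g) = -36 + 25*g² (G(g) = g*g + (-12 - 1*24 + 24*g²) = g² + (-12 - 24 + 24*g²) = g² + (-36 + 24*g²) = -36 + 25*g²)
G(-118/(-210)) - (-61*(-19) + X(6, 6)) = (-36 + 25*(-118/(-210))²) - (-61*(-19) + (-14 + 6)) = (-36 + 25*(-118*(-1/210))²) - (1159 - 8) = (-36 + 25*(59/105)²) - 1*1151 = (-36 + 25*(3481/11025)) - 1151 = (-36 + 3481/441) - 1151 = -12395/441 - 1151 = -519986/441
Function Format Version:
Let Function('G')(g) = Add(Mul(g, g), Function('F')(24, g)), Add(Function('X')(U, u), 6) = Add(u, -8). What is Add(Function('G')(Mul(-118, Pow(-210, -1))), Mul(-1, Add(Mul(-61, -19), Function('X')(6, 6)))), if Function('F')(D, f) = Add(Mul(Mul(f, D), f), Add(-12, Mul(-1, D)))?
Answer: Rational(-519986, 441) ≈ -1179.1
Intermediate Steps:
Function('X')(U, u) = Add(-14, u) (Function('X')(U, u) = Add(-6, Add(u, -8)) = Add(-6, Add(-8, u)) = Add(-14, u))
Function('F')(D, f) = Add(-12, Mul(-1, D), Mul(D, Pow(f, 2))) (Function('F')(D, f) = Add(Mul(Mul(D, f), f), Add(-12, Mul(-1, D))) = Add(Mul(D, Pow(f, 2)), Add(-12, Mul(-1, D))) = Add(-12, Mul(-1, D), Mul(D, Pow(f, 2))))
Function('G')(g) = Add(-36, Mul(25, Pow(g, 2))) (Function('G')(g) = Add(Mul(g, g), Add(-12, Mul(-1, 24), Mul(24, Pow(g, 2)))) = Add(Pow(g, 2), Add(-12, -24, Mul(24, Pow(g, 2)))) = Add(Pow(g, 2), Add(-36, Mul(24, Pow(g, 2)))) = Add(-36, Mul(25, Pow(g, 2))))
Add(Function('G')(Mul(-118, Pow(-210, -1))), Mul(-1, Add(Mul(-61, -19), Function('X')(6, 6)))) = Add(Add(-36, Mul(25, Pow(Mul(-118, Pow(-210, -1)), 2))), Mul(-1, Add(Mul(-61, -19), Add(-14, 6)))) = Add(Add(-36, Mul(25, Pow(Mul(-118, Rational(-1, 210)), 2))), Mul(-1, Add(1159, -8))) = Add(Add(-36, Mul(25, Pow(Rational(59, 105), 2))), Mul(-1, 1151)) = Add(Add(-36, Mul(25, Rational(3481, 11025))), -1151) = Add(Add(-36, Rational(3481, 441)), -1151) = Add(Rational(-12395, 441), -1151) = Rational(-519986, 441)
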